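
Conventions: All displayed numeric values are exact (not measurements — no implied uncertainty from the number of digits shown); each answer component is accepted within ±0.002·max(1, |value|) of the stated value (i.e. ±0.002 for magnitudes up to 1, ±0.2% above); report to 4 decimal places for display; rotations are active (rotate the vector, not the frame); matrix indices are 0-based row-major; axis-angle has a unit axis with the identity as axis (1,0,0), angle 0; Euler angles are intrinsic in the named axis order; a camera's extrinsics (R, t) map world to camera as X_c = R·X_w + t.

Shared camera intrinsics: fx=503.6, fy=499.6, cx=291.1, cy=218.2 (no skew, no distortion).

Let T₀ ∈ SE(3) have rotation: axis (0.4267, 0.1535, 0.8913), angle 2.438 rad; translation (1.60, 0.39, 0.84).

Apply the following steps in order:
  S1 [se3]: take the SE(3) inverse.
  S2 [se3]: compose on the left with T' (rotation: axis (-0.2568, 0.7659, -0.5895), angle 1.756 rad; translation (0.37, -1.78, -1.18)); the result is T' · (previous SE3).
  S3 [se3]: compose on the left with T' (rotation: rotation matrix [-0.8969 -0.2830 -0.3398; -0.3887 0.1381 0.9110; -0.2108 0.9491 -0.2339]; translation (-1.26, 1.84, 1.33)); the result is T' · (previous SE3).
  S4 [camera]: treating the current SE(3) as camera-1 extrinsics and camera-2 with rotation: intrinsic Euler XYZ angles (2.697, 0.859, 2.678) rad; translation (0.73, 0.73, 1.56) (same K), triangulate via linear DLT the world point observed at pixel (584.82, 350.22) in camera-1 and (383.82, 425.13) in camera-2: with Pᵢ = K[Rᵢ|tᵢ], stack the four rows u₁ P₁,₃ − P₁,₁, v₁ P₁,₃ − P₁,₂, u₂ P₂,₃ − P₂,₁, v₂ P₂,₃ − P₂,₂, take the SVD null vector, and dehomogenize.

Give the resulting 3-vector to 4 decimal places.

after S1 (invert_se3): R=[-0.4417 0.6920 0.5710; -0.4611 -0.7210 0.5172; 0.7696 -0.0349 0.6376], t=(-0.0429, 0.5846, -1.7533)
after S2 (compose_se3): R=[0.6044 -0.3558 0.7128; -0.0938 -0.9203 -0.3798; 0.7912 0.1627 -0.5896], t=(-1.0570, -0.9519, -2.0140)
after S3 (compose_se3): R=[-0.7844 0.5243 -0.3315; 0.4728 0.1594 -0.8666; -0.4015 -0.8365 -0.3729], t=(0.6418, 0.2847, 1.1204)
after S4 (triangulate): (-1.3477, -0.8867, -1.4697)

result = (-1.3477, -0.8867, -1.4697)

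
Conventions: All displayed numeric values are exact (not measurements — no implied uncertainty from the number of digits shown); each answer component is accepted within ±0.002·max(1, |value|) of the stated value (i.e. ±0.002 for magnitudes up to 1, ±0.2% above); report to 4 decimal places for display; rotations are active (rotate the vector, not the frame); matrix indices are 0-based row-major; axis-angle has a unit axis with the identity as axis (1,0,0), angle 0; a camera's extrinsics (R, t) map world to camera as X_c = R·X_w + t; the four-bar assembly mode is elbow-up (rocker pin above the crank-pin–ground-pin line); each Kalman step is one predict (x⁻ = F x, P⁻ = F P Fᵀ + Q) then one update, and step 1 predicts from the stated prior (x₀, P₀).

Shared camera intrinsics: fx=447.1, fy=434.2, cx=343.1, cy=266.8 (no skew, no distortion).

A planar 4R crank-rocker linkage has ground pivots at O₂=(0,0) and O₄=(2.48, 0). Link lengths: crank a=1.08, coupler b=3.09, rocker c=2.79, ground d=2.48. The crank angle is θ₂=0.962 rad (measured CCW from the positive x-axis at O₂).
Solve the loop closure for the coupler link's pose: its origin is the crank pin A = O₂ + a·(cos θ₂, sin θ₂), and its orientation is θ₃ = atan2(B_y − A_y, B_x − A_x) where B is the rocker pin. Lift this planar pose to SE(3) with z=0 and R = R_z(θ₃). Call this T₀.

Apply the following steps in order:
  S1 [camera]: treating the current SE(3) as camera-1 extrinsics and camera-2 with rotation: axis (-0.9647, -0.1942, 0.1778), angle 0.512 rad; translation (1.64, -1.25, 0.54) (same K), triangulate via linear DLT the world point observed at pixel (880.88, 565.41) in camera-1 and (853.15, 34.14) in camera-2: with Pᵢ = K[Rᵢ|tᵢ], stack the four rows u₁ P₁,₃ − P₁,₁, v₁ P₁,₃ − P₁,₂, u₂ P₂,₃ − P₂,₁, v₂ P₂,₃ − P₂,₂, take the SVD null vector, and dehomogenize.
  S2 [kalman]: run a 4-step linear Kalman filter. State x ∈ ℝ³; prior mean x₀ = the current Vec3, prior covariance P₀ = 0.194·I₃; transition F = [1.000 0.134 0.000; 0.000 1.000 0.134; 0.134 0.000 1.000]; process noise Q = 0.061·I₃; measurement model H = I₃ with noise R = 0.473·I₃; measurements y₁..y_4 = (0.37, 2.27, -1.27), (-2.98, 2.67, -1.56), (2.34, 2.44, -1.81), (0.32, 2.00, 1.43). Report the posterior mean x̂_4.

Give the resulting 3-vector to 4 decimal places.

result = (0.6438, 1.6794, 0.0834)

source (fourbar_fk): coupler pose = R=[0.8050 -0.5932 0.0000; 0.5932 0.8050 0.0000; 0.0000 0.0000 1.0000], t=(0.6176, 0.8860, 0.0000)
after S1 (triangulate): (0.7284, -0.5503, 1.2724)
after S2 (kf_track): (0.6438, 1.6794, 0.0834)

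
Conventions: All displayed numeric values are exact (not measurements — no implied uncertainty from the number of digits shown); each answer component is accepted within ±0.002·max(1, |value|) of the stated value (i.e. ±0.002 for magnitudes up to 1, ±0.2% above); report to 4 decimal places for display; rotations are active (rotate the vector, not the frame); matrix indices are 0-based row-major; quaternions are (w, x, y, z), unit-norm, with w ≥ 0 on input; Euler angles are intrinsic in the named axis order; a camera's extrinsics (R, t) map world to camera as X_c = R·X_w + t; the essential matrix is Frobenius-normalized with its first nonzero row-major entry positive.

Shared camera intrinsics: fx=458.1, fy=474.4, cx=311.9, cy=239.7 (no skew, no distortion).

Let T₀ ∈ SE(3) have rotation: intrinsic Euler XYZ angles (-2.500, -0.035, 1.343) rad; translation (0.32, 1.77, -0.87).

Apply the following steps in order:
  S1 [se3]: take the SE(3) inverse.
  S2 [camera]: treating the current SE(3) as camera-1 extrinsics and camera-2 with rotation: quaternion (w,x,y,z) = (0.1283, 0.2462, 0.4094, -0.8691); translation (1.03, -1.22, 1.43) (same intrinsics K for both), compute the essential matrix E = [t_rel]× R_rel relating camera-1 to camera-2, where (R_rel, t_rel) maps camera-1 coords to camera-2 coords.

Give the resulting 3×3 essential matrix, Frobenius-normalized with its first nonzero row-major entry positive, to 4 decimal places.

matrix = [0.0674 -0.2580 0.4089; 0.0021 -0.3819 0.3556; 0.3244 0.4872 0.3830]

after S1 (invert_se3): R=[0.2257 -0.7757 -0.5893; -0.9736 -0.2013 -0.1078; -0.0350 0.5981 -0.8007], t=(0.7881, 0.5741, -1.7440)
after S2 (essential): [0.0674 -0.2580 0.4089; 0.0021 -0.3819 0.3556; 0.3244 0.4872 0.3830]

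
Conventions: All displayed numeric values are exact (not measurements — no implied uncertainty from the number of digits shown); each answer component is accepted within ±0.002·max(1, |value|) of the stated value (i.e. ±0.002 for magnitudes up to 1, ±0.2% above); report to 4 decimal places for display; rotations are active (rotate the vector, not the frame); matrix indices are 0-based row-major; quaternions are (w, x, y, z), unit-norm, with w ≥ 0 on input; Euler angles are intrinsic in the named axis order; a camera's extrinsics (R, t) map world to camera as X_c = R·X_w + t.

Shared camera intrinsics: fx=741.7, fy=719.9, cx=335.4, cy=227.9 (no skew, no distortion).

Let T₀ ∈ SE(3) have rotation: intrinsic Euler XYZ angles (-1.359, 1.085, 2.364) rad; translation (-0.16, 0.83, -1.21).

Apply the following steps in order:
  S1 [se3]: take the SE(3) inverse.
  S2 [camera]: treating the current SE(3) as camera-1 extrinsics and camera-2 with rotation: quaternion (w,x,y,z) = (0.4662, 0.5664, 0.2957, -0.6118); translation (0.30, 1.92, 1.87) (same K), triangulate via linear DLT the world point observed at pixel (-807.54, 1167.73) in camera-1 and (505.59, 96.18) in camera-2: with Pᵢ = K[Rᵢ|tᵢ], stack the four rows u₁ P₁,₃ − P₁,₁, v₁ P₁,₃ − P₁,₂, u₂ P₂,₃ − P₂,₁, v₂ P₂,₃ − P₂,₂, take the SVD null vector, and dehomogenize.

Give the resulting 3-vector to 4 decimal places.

result = (1.2587, 0.6487, 1.7620)

after S1 (invert_se3): R=[-0.3327 0.7636 -0.5534; -0.3276 0.4567 0.8271; 0.8843 0.4565 0.0982], t=(-1.3566, 0.5693, -0.1186)
after S2 (triangulate): (1.2587, 0.6487, 1.7620)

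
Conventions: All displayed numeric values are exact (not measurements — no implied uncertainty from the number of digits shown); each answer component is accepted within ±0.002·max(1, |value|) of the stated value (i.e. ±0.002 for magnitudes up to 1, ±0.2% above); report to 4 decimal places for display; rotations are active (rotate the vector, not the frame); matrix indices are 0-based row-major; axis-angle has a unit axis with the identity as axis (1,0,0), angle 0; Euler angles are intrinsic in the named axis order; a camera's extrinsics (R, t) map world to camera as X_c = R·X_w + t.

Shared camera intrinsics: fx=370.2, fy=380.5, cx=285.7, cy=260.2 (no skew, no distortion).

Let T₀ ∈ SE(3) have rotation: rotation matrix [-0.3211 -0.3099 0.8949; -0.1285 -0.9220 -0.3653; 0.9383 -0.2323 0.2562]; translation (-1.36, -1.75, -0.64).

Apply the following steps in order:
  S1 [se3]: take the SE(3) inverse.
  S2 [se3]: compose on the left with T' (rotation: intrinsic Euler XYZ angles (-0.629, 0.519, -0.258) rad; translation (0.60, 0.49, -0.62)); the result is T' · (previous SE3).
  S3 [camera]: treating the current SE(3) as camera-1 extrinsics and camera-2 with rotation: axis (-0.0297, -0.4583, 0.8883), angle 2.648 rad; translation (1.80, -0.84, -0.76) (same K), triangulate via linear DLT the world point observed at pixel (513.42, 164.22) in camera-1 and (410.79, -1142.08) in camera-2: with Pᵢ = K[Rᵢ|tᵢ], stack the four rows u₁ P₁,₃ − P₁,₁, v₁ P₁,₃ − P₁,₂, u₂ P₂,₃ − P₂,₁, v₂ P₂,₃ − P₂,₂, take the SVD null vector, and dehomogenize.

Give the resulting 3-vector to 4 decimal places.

after S1 (invert_se3): R=[-0.3211 -0.1285 0.9383; -0.3099 -0.9220 -0.2323; 0.8949 -0.3653 0.2562], t=(-0.0610, -2.1835, 0.7417)
after S2 (compose_se3): R=[0.1057 -0.4933 0.8634; 0.3948 -0.7761 -0.4918; 0.9127 0.3929 0.1128], t=(0.4329, -0.6459, 1.3809)
after S3 (triangulate): (1.5017, -0.0012, 1.3854)

result = (1.5017, -0.0012, 1.3854)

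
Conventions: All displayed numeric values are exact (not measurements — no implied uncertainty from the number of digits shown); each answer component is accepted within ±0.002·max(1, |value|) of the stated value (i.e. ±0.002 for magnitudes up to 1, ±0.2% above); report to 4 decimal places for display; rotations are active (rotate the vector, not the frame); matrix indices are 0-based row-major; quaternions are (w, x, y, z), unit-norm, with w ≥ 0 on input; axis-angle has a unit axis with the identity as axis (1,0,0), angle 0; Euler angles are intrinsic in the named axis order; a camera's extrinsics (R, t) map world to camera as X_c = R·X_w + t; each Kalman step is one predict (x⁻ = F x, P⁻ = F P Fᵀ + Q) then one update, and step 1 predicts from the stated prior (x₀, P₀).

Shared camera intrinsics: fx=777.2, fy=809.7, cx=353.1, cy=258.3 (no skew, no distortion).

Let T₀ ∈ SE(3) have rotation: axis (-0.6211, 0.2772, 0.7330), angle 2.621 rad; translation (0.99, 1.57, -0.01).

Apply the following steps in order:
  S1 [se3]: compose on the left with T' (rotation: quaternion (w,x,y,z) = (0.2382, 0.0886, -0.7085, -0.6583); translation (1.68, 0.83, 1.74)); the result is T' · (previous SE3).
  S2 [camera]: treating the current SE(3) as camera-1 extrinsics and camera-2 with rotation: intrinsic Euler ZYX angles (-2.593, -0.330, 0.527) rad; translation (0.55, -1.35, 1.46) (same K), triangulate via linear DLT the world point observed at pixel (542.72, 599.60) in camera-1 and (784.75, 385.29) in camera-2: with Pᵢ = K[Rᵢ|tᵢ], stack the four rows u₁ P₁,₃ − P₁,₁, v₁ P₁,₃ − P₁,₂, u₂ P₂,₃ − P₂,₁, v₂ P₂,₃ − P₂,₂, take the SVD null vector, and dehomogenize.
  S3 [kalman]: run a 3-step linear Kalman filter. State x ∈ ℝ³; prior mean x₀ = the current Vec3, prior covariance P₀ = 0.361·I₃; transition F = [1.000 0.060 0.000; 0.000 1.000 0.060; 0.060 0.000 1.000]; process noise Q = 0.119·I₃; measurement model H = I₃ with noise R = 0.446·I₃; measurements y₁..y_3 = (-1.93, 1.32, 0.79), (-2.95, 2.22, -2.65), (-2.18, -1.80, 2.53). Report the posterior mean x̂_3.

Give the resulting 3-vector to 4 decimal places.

result = (-2.1213, -0.0314, 0.5519)

after S1 (compose_se3): R=[0.5850 0.4294 0.6880; -0.8105 0.2791 0.5149; 0.0291 -0.8589 0.5113], t=(1.1177, 0.5708, 3.4898)
after S2 (triangulate): (-1.0758, -0.5766, 1.2849)
after S3 (kf_track): (-2.1213, -0.0314, 0.5519)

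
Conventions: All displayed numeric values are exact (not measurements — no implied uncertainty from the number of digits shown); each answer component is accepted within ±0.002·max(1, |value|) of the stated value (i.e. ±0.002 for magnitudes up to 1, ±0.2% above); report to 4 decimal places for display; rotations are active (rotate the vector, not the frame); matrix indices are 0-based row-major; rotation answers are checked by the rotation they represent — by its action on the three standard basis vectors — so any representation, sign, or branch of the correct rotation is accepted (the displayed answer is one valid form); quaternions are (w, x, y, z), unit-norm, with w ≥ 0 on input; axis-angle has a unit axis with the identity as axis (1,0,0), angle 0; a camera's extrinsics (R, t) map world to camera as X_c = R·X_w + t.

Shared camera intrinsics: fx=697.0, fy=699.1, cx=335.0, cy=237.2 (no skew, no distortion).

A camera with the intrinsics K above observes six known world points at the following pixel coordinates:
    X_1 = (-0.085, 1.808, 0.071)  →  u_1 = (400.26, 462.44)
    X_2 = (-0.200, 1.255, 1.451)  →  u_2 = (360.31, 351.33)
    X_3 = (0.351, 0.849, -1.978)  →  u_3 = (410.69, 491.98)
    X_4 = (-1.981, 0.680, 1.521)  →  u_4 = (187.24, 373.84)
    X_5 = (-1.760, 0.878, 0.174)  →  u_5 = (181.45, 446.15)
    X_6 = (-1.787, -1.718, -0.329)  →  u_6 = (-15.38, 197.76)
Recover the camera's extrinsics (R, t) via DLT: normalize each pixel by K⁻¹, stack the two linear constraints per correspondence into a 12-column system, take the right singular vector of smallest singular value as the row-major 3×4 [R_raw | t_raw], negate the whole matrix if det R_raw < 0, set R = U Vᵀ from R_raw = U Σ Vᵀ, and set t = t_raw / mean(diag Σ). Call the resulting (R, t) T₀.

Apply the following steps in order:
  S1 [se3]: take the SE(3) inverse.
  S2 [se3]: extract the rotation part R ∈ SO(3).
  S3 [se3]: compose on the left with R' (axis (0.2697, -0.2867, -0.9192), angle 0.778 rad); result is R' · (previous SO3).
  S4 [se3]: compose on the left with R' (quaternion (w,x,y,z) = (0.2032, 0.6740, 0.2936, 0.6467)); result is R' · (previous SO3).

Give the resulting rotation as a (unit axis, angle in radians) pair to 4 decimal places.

rotation (axis_angle) = ((0.7506, 0.3466, 0.5625), 2.4155)

source (pnp_recover): camera pose = R=[0.8844 0.4644 0.0455; -0.4437 0.8671 -0.2266; -0.1447 0.1802 0.9729], t=(-0.2099, 0.3300, 5.5499)
after S1 (invert_se3): R=[0.8844 -0.4437 -0.1447; 0.4644 0.8671 0.1802; 0.0455 -0.2266 0.9729], t=(1.1350, -1.1888, -5.3154)
after S2 (rot_of_se3): [0.8844 -0.4437 -0.1447; 0.4644 0.8671 0.1802; 0.0455 -0.2266 0.9729]
after S3 (compose_so3): [0.9254 0.2765 -0.2590; -0.2536 0.9600 0.1188; 0.2815 -0.0442 0.9585]
after S4 (compose_so3): [0.2370 0.0813 0.9681; 0.8282 -0.5378 -0.1576; 0.5078 0.8392 -0.1948]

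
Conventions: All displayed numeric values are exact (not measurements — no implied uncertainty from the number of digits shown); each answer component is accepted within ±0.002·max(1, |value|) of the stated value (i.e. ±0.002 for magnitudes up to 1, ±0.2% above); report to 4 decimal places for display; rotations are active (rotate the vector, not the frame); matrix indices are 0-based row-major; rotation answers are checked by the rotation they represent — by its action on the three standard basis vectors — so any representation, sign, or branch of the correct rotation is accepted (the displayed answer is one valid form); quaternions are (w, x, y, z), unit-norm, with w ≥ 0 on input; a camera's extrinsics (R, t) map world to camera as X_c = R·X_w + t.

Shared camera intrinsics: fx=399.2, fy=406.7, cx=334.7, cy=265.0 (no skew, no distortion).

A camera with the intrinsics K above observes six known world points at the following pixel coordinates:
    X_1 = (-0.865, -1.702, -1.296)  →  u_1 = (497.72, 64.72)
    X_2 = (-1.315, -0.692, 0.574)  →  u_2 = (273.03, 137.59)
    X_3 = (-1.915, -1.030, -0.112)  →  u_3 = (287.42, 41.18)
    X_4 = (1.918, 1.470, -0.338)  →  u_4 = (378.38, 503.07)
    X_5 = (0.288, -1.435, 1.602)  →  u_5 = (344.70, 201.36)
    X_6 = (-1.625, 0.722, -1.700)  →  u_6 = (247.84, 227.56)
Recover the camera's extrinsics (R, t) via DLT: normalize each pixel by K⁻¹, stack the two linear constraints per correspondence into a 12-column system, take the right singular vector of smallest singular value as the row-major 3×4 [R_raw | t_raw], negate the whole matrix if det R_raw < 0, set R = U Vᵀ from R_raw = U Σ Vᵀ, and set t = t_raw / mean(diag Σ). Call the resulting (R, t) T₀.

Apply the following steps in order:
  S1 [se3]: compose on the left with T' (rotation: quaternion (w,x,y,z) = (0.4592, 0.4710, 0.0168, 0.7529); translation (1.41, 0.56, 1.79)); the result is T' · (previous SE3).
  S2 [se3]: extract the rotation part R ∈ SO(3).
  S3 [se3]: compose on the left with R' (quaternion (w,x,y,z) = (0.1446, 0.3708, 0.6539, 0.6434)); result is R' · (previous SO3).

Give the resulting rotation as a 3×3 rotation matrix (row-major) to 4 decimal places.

source (pnp_recover): camera pose = R=[0.5790 -0.5893 -0.5635; 0.6482 0.7519 -0.1203; 0.4946 -0.2957 0.8173], t=(0.0400, 0.1500, 4.0997)
after S1 (compose_se3): R=[-0.1574 -0.6431 0.7494; -0.1664 -0.7307 -0.6621; 0.9734 -0.2289 0.0080], t=(4.2747, -1.1683, 4.1646)
after S2 (rot_of_se3): [-0.1574 -0.6431 0.7494; -0.1664 -0.7307 -0.6621; 0.9734 -0.2289 0.0080]
after S3 (compose_so3): [0.7064 0.0685 -0.7045; 0.6262 -0.5244 0.5769; -0.3299 -0.8487 -0.4133]

rotation (matrix) = ((0.7064, 0.0685, -0.7045), (0.6262, -0.5244, 0.5769), (-0.3299, -0.8487, -0.4133))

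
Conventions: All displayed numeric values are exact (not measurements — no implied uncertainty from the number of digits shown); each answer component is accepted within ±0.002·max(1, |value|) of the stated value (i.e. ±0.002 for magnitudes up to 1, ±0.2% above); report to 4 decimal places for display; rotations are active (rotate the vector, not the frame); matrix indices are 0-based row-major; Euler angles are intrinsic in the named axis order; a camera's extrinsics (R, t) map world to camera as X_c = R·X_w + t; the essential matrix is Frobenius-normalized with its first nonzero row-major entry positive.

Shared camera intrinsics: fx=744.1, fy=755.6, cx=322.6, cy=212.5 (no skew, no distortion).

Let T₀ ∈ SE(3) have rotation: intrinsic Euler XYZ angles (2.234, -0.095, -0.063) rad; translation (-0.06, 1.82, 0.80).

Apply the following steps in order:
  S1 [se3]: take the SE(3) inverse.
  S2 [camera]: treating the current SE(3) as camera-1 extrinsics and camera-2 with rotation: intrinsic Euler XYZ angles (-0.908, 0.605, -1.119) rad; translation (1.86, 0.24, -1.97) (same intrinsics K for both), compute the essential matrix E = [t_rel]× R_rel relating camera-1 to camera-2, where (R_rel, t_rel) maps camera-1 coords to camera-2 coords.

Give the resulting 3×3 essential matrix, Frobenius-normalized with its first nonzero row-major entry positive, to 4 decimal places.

matrix = [0.3018 -0.3043 0.0812; 0.4054 0.4711 -0.3263; 0.4735 -0.3019 0.0405]

after S1 (invert_se3): R=[0.9935 -0.0358 -0.1079; 0.0627 -0.6191 0.7828; -0.0949 -0.7845 -0.6129], t=(0.2112, 0.5043, 1.9123)
after S2 (essential): [0.3018 -0.3043 0.0812; 0.4054 0.4711 -0.3263; 0.4735 -0.3019 0.0405]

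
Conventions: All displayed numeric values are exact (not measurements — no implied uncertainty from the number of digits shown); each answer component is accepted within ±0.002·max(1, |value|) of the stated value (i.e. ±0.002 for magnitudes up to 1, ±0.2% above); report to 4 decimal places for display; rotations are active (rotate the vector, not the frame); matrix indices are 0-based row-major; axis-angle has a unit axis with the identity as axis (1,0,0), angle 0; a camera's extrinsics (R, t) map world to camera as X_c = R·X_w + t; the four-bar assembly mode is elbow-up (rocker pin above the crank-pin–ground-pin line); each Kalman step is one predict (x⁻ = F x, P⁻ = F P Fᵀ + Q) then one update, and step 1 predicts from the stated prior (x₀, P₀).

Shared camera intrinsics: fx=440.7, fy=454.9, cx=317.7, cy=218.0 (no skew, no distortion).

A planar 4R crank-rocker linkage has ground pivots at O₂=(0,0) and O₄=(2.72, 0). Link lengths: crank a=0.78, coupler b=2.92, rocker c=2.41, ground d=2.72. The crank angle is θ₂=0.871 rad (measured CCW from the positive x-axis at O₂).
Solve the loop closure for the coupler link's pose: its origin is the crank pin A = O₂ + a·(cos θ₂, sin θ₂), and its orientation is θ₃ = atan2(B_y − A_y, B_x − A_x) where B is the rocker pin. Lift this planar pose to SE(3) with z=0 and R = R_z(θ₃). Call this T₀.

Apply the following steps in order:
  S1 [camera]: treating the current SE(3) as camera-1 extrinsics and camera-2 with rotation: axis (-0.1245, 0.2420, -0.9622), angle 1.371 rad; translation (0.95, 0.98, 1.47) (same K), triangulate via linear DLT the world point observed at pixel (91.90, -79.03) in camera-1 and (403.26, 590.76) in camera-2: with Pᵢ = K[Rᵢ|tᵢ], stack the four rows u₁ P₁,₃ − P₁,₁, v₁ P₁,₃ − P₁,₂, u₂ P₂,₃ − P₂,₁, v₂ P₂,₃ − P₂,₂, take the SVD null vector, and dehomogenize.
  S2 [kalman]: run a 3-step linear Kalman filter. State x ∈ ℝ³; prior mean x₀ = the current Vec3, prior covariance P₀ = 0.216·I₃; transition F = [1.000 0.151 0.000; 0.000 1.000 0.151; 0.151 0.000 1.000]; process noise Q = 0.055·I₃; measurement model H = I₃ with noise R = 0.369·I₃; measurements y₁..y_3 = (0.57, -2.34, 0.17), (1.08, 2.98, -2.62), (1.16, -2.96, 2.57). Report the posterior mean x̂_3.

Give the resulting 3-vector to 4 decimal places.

result = (0.2325, -0.5873, 0.5357)

source (fourbar_fk): coupler pose = R=[0.7841 -0.6206 0.0000; 0.6206 0.7841 0.0000; 0.0000 0.0000 1.0000], t=(0.5024, 0.5967, 0.0000)
after S1 (triangulate): (-1.9125, -0.4321, 1.4229)
after S2 (kf_track): (0.2325, -0.5873, 0.5357)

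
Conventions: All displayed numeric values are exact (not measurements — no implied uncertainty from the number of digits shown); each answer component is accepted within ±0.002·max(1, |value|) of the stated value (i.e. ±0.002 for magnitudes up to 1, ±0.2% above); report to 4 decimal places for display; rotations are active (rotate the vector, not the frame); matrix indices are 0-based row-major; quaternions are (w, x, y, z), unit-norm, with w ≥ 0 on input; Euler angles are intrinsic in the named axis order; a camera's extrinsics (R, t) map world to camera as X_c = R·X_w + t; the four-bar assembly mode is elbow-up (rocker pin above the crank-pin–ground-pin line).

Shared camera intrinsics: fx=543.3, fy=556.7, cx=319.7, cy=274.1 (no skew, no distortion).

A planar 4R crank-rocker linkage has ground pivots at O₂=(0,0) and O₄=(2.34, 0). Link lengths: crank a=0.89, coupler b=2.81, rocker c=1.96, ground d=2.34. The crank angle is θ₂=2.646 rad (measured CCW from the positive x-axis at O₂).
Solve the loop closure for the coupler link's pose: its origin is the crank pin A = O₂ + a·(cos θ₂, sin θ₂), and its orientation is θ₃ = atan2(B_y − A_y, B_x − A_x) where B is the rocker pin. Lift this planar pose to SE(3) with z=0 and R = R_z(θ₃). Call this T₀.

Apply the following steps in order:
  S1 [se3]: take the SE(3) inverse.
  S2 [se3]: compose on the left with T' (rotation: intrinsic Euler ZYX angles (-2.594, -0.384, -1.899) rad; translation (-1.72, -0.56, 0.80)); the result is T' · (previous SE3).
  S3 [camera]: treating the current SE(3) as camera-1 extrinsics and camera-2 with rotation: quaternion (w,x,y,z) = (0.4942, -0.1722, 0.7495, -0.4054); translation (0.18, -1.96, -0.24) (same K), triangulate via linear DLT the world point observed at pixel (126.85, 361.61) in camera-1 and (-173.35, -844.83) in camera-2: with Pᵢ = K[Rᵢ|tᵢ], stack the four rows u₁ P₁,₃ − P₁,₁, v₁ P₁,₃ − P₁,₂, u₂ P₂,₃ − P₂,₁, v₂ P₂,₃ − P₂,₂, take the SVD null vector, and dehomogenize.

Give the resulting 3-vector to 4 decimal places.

source (fourbar_fk): coupler pose = R=[0.8649 -0.5019 0.0000; 0.5019 0.8649 0.0000; 0.0000 0.0000 1.0000], t=(-0.7829, 0.4232, 0.0000)
after S1 (invert_se3): R=[0.8649 0.5019 0.0000; -0.5019 0.8649 0.0000; 0.0000 0.0000 1.0000], t=(0.4647, -0.7590, 0.0000)
after S2 (compose_se3): R=[-0.4485 -0.8043 0.3897; -0.4630 -0.1639 -0.8711; 0.7645 -0.5711 -0.2989], t=(-1.7307, -0.8531, 1.6403)
after S3 (triangulate): (-0.0553, -1.4623, -1.1773)

result = (-0.0553, -1.4623, -1.1773)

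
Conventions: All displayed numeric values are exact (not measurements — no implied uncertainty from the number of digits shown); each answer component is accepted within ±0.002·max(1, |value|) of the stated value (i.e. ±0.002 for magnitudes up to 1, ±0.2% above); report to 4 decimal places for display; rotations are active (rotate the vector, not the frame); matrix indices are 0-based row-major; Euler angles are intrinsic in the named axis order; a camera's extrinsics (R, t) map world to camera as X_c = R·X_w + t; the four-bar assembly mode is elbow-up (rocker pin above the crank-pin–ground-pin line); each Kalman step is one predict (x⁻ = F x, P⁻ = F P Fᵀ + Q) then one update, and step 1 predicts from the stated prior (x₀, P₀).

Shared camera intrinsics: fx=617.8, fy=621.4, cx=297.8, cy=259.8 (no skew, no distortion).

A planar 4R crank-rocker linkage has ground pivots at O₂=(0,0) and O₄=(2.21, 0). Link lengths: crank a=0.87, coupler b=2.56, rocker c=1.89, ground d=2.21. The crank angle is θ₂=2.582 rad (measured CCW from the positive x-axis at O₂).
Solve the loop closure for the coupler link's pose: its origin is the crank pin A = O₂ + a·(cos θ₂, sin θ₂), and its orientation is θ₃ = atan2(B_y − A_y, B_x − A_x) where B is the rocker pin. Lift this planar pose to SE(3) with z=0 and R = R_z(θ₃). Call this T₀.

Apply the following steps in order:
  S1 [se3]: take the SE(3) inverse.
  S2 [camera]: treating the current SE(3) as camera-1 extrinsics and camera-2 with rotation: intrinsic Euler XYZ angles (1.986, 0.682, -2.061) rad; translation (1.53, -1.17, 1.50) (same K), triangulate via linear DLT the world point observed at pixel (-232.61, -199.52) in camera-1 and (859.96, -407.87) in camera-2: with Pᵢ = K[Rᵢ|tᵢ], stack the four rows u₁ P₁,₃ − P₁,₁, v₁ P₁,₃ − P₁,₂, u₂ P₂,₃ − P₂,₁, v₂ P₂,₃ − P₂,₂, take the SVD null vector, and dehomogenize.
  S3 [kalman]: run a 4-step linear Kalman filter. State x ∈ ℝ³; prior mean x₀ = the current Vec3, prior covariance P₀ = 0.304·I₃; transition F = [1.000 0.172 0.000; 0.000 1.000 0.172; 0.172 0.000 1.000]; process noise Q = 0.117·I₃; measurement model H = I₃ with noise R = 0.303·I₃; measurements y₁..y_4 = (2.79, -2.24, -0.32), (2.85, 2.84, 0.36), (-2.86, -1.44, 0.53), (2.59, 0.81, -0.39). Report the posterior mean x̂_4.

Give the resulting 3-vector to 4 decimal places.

source (fourbar_fk): coupler pose = R=[0.8658 -0.5004 0.0000; 0.5004 0.8658 0.0000; 0.0000 0.0000 1.0000], t=(-0.7373, 0.4618, 0.0000)
after S1 (invert_se3): R=[0.8658 0.5004 0.0000; -0.5004 0.8658 0.0000; 0.0000 0.0000 1.0000], t=(0.4072, -0.7688, 0.0000)
after S2 (triangulate): (-1.1468, -0.7112, 1.0967)
after S3 (kf_track): (0.9914, 0.2821, 0.1907)

result = (0.9914, 0.2821, 0.1907)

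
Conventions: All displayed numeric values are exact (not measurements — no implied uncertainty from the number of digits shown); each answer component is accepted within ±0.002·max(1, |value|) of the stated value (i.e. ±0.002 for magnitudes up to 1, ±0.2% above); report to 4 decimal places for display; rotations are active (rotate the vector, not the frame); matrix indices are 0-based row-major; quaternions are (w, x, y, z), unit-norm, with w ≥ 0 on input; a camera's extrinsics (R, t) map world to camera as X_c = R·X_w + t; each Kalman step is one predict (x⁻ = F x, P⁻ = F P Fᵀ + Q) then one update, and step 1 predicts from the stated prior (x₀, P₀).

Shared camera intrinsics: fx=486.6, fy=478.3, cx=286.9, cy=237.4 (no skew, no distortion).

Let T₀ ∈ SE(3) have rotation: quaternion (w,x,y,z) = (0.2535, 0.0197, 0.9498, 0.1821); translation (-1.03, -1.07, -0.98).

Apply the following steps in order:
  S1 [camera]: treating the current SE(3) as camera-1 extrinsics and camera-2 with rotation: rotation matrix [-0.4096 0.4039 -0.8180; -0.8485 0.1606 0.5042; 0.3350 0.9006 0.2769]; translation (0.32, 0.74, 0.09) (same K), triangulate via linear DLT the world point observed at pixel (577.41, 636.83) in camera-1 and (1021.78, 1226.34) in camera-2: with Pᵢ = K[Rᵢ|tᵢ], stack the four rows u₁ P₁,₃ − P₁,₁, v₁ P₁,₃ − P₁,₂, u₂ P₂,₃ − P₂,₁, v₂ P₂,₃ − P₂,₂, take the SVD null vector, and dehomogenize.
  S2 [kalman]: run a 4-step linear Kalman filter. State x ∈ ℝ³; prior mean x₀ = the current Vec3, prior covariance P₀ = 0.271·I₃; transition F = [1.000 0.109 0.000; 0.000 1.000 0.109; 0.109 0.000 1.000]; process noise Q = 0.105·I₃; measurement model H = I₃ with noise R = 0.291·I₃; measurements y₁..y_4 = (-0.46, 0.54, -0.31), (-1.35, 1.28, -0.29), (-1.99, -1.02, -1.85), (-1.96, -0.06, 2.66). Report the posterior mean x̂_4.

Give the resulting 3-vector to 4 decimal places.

after S1 (triangulate): (-1.6493, 1.8210, -0.0382)
after S2 (kf_track): (-1.6132, 0.0286, 0.4631)

result = (-1.6132, 0.0286, 0.4631)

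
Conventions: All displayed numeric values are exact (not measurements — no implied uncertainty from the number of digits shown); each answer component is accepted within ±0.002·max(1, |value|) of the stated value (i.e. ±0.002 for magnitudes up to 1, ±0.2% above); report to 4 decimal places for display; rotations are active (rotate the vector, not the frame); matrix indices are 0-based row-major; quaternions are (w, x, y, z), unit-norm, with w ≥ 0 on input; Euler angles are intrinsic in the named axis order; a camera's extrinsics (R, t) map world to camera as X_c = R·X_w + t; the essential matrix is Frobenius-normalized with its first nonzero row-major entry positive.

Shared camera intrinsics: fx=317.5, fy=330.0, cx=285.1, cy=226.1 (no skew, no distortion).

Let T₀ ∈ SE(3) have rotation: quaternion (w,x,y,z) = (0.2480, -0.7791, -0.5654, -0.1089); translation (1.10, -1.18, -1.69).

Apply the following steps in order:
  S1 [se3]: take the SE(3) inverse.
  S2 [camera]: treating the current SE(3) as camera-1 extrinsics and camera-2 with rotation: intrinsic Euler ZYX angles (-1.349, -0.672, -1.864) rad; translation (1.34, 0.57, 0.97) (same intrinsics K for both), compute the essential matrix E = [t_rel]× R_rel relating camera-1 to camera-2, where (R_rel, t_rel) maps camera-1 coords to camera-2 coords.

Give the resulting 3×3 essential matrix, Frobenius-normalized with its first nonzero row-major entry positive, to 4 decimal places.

after S1 (invert_se3): R=[0.3370 0.8270 0.4501; 0.9350 -0.2377 -0.2633; -0.1107 0.5096 -0.8533], t=(1.3659, -1.7539, -0.7189)
after S2 (essential): [0.4889 0.4832 0.1650; 0.2674 -0.0538 -0.6441; -0.0500 -0.0023 0.0918]

matrix = [0.4889 0.4832 0.1650; 0.2674 -0.0538 -0.6441; -0.0500 -0.0023 0.0918]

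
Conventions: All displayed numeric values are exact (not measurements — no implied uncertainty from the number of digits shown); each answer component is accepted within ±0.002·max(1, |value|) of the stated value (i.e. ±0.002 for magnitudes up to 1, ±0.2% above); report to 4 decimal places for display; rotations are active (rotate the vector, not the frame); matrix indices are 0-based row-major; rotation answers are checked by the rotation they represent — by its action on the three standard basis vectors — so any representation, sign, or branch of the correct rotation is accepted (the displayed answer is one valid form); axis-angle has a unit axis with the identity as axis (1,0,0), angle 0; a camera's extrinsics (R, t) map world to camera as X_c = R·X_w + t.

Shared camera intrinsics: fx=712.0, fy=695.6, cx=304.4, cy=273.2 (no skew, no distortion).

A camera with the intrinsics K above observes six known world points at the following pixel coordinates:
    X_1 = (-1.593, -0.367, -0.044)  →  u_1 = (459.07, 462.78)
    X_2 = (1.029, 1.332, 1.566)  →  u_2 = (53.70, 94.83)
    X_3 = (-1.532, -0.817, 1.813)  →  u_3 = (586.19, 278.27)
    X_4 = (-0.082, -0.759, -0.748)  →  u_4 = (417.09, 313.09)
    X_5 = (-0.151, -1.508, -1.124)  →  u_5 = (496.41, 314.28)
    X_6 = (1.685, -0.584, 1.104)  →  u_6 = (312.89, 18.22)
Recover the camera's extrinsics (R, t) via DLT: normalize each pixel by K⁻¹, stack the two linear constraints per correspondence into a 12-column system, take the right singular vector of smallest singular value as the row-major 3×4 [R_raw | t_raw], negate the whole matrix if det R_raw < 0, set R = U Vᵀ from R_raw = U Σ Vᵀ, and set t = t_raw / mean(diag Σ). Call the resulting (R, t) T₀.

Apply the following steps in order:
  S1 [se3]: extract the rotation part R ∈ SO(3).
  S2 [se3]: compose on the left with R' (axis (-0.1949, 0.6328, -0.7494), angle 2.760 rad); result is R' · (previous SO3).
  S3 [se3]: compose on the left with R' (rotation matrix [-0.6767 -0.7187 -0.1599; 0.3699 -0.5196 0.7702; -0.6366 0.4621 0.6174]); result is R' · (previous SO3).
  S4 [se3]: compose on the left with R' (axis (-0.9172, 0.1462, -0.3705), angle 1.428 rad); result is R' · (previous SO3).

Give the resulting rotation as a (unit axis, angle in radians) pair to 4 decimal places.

source (pnp_recover): camera pose = R=[-0.3126 -0.9455 -0.0911; -0.7719 0.3087 -0.5558; 0.5537 -0.1034 -0.8263], t=(0.1400, 0.1000, 5.3600)
after S1 (rot_of_se3): [-0.3126 -0.9455 -0.0911; -0.7719 0.3087 -0.5558; 0.5537 -0.1034 -0.8263]
after S2 (compose_so3): [0.5217 0.7675 -0.3724; -0.1841 0.5275 0.8294; 0.8330 -0.3641 0.4165]
after S3 (compose_so3): [-0.3539 -0.8403 -0.4106; 0.9302 -0.2707 -0.2479; 0.0972 -0.4697 0.8775]
after S4 (compose_so3): [-0.0292 -0.9990 -0.0344; 0.4037 -0.0433 0.9139; -0.9144 0.0128 0.4046]

rotation (axis_angle) = ((-0.4780, 0.4668, 0.7441), 1.9113)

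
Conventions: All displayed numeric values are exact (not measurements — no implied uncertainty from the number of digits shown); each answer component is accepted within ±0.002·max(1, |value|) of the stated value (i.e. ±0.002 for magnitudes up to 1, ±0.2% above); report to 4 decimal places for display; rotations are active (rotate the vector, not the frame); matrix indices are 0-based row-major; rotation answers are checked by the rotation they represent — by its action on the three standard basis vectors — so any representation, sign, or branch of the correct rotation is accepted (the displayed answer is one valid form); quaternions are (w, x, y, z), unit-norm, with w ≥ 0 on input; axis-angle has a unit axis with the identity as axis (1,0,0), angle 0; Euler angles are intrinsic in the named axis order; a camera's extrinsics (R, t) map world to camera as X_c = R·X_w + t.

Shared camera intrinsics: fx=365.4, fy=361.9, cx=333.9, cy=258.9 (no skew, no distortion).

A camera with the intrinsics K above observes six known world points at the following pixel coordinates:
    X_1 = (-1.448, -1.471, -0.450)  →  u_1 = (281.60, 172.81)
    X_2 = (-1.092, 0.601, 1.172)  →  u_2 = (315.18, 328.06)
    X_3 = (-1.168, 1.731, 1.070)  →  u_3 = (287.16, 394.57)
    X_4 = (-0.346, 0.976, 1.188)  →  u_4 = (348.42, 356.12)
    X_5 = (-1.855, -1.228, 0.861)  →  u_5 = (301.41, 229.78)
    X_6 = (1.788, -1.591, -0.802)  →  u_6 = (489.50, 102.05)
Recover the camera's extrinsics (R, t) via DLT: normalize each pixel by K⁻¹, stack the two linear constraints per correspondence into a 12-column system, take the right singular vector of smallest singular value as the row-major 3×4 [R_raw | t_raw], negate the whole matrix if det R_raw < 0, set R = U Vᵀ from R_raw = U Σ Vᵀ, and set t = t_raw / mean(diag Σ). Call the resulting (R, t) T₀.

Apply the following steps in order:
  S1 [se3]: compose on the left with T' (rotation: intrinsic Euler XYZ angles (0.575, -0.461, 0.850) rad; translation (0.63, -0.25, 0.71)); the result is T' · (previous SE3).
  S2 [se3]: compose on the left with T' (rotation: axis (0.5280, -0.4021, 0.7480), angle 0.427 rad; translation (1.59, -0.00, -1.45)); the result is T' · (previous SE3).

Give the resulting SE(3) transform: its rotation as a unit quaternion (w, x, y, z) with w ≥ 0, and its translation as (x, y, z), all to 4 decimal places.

rotation (quat) = (0.8527, -0.0754, -0.2766, 0.4366), translation = (0.4317, -3.8695, 2.1249)

source (pnp_recover): camera pose = R=[0.8368 -0.2588 0.4825; -0.0119 0.8725 0.4885; -0.5474 -0.4145 0.7270], t=(0.1899, 0.0600, 4.9187)
after S1 (compose_se3): R=[0.7461 -0.5556 -0.3669; 0.6519 0.7219 0.2324; 0.1357 -0.4125 0.9008], t=(-1.4862, -2.5122, 4.5359)
after S2 (compose_se3): R=[0.4656 -0.7030 -0.5376; 0.7864 0.6073 -0.1130; 0.4060 -0.3701 0.8356], t=(0.4317, -3.8695, 2.1249)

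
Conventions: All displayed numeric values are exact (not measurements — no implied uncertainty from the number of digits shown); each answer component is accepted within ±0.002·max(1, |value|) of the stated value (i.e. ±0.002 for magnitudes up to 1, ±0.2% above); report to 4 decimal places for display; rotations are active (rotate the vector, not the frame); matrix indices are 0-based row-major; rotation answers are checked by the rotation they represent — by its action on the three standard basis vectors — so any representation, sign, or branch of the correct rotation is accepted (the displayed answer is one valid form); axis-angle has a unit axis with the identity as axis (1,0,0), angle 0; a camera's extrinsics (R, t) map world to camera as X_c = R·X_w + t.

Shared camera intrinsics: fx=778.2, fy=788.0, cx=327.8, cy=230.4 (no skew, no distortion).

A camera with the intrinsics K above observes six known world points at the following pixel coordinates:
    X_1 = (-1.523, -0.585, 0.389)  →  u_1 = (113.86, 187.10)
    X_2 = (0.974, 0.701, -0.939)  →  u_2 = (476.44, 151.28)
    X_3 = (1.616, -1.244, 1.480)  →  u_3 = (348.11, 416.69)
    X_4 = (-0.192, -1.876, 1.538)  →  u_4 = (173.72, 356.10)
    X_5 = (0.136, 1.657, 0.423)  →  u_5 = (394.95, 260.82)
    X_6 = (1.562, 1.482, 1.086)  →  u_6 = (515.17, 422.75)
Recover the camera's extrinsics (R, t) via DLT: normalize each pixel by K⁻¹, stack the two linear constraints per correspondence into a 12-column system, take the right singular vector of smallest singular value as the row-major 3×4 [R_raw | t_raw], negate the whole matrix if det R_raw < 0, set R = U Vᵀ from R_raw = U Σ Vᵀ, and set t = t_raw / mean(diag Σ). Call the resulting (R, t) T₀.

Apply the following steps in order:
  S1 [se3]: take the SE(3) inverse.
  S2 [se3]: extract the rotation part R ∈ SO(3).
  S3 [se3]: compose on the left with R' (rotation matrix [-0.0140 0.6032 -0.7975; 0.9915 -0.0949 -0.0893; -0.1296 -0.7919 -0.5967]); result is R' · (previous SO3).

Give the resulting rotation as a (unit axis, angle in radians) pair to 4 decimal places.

rotation (axis_angle) = ((-0.5228, -0.0976, 0.8468), 1.2546)

source (pnp_recover): camera pose = R=[0.8533 0.3896 -0.3465; 0.3974 -0.0558 0.9160; 0.3375 -0.9193 -0.2025], t=(-0.1700, -0.1500, 6.7199)
after S1 (invert_se3): R=[0.8533 0.3974 0.3375; 0.3896 -0.0558 -0.9193; -0.3465 0.9160 -0.2025], t=(-2.0633, 6.2354, 1.4389)
after S2 (rot_of_se3): [0.8533 0.3974 0.3375; 0.3896 -0.0558 -0.9193; -0.3465 0.9160 -0.2025]
after S3 (compose_so3): [0.4993 -0.7697 -0.3978; 0.8400 0.3175 0.4400; -0.2123 -0.5538 0.8051]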